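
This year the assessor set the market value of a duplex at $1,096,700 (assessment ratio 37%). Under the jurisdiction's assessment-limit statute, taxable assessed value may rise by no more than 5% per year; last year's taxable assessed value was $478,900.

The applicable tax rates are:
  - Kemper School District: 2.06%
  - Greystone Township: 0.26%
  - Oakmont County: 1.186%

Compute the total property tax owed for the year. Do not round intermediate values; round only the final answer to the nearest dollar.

$14,227

Uncapped assessed value = $1,096,700 × 0.37 = $405,779
Cap limit = $478,900 × 1.05 = $502,845
Taxable assessed value = min($405,779, $502,845) = $405,779 (cap does not bind)
Kemper School District: $405,779 × 0.0206 = $8,359.0474
Greystone Township: $405,779 × 0.0026 = $1,055.0254
Oakmont County: $405,779 × 0.01186 = $4,812.53894
Total = $14,226.61174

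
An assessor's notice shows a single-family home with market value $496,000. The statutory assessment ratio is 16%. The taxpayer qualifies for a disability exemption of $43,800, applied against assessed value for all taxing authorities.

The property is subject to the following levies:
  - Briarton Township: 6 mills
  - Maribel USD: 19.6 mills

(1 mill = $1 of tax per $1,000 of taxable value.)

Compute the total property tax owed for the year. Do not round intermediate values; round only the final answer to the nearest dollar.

$910

Assessed value = $496,000 × 0.16 = $79,360
Taxable value = $79,360 − $43,800 = $35,560
Briarton Township: $35,560 × 0.006 = $213.36
Maribel USD: $35,560 × 0.0196 = $696.976
Total = $213.36 + $696.976 = $910.336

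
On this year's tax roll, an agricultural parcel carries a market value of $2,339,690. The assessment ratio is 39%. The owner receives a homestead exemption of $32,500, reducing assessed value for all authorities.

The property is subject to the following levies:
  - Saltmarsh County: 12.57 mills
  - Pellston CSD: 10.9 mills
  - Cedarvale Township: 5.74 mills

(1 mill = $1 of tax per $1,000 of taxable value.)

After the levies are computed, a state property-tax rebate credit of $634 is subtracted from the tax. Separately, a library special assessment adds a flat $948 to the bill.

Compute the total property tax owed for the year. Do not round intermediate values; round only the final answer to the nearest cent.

Assessed value = $2,339,690 × 0.39 = $912,479.1
Taxable value = $912,479.1 − $32,500 = $879,979.1
Saltmarsh County: $879,979.1 × 0.01257 = $11,061.337287
Pellston CSD: $879,979.1 × 0.0109 = $9,591.77219
Cedarvale Township: $879,979.1 × 0.00574 = $5,051.080034
Levies subtotal = $25,704.189511
After credit = $25,704.189511 − $634 = $25,070.189511
Total = $25,070.189511 + $948 = $26,018.189511

$26,018.19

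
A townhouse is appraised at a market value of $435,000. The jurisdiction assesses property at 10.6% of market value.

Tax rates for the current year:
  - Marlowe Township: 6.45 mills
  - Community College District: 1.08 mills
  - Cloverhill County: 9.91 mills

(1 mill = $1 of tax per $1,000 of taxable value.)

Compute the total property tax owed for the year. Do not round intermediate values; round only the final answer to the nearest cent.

$804.16

Assessed value = $435,000 × 0.106 = $46,110
Marlowe Township: $46,110 × 0.00645 = $297.4095
Community College District: $46,110 × 0.00108 = $49.7988
Cloverhill County: $46,110 × 0.00991 = $456.9501
Total = $297.4095 + $49.7988 + $456.9501 = $804.1584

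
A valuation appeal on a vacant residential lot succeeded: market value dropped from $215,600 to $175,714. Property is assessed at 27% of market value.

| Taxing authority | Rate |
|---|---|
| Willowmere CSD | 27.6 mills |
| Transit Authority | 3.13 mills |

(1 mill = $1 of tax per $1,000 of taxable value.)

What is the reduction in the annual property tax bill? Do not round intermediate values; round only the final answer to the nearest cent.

Old assessed value = $215,600 × 0.27 = $58,212
New assessed value = $175,714 × 0.27 = $47,442.78
Combined rate = 0.0276 + 0.00313 = 0.03073
Old tax = $58,212 × 0.03073 = $1,788.85476
New tax = $47,442.78 × 0.03073 = $1,457.9166294
Reduction = $1,788.85476 − $1,457.9166294 = $330.9381306

$330.94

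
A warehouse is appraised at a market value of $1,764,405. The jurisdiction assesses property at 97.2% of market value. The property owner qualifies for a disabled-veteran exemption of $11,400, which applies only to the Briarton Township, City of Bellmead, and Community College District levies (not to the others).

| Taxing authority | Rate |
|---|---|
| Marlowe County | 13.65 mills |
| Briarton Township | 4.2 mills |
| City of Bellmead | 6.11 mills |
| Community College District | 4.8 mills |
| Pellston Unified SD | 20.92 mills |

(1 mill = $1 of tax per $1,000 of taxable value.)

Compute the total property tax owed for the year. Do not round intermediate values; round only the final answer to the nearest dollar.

$85,029

Assessed value = $1,764,405 × 0.972 = $1,715,001.66
Marlowe County: $1,715,001.66 × 0.01365 = $23,409.772659
Briarton Township: ($1,715,001.66 − $11,400) × 0.0042 = $1,703,601.66 × 0.0042 = $7,155.126972
City of Bellmead: ($1,715,001.66 − $11,400) × 0.00611 = $1,703,601.66 × 0.00611 = $10,409.0061426
Community College District: ($1,715,001.66 − $11,400) × 0.0048 = $1,703,601.66 × 0.0048 = $8,177.287968
Pellston Unified SD: $1,715,001.66 × 0.02092 = $35,877.8347272
Total = $85,029.0284688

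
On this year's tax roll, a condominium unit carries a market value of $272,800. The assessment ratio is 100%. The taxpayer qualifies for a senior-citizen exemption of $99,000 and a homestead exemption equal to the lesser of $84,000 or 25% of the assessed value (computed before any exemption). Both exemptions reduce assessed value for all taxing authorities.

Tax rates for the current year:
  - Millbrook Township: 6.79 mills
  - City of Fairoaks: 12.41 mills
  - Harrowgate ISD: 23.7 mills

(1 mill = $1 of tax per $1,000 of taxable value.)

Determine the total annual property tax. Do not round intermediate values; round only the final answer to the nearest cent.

$4,530.24

Assessed value = $272,800 × 1 = $272,800
Homestead exemption = min($84,000, 25% × $272,800) = min($84,000, $68,200) = $68,200 (percentage binds)
Taxable value = $272,800 − $99,000 − $68,200 = $105,600
Millbrook Township: $105,600 × 0.00679 = $717.024
City of Fairoaks: $105,600 × 0.01241 = $1,310.496
Harrowgate ISD: $105,600 × 0.0237 = $2,502.72
Total = $4,530.24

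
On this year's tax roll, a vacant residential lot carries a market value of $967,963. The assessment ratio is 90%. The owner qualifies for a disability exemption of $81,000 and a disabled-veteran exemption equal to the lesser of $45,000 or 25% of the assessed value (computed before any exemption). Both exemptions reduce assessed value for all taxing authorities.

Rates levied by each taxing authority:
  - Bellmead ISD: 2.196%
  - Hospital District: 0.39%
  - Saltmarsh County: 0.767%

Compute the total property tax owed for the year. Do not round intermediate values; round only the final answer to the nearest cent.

Assessed value = $967,963 × 0.9 = $871,166.7
Disabled-veteran exemption = min($45,000, 25% × $871,166.7) = min($45,000, $217,791.675) = $45,000 (dollar cap binds)
Taxable value = $871,166.7 − $81,000 − $45,000 = $745,166.7
Bellmead ISD: $745,166.7 × 0.02196 = $16,363.860732
Hospital District: $745,166.7 × 0.0039 = $2,906.15013
Saltmarsh County: $745,166.7 × 0.00767 = $5,715.428589
Total = $24,985.439451

$24,985.44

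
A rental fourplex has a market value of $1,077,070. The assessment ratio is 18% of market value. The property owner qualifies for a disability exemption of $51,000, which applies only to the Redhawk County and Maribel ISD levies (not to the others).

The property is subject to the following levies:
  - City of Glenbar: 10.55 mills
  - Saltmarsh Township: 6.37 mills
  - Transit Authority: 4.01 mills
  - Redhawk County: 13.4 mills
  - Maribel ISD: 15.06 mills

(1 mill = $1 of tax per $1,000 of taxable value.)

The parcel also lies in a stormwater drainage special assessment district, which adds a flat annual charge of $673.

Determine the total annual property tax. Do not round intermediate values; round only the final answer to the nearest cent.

Assessed value = $1,077,070 × 0.18 = $193,872.6
City of Glenbar: $193,872.6 × 0.01055 = $2,045.35593
Saltmarsh Township: $193,872.6 × 0.00637 = $1,234.968462
Transit Authority: $193,872.6 × 0.00401 = $777.429126
Redhawk County: ($193,872.6 − $51,000) × 0.0134 = $142,872.6 × 0.0134 = $1,914.49284
Maribel ISD: ($193,872.6 − $51,000) × 0.01506 = $142,872.6 × 0.01506 = $2,151.661356
Levies subtotal = $8,123.907714
Total = $8,123.907714 + $673 = $8,796.907714

$8,796.91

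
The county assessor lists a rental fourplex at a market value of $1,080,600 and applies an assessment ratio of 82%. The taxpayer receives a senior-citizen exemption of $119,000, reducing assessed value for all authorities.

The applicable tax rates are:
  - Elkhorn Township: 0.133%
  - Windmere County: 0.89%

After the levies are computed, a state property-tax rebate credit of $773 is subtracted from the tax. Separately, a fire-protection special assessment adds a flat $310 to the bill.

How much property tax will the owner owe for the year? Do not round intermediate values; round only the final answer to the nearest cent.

Assessed value = $1,080,600 × 0.82 = $886,092
Taxable value = $886,092 − $119,000 = $767,092
Elkhorn Township: $767,092 × 0.00133 = $1,020.23236
Windmere County: $767,092 × 0.0089 = $6,827.1188
Levies subtotal = $7,847.35116
After credit = $7,847.35116 − $773 = $7,074.35116
Total = $7,074.35116 + $310 = $7,384.35116

$7,384.35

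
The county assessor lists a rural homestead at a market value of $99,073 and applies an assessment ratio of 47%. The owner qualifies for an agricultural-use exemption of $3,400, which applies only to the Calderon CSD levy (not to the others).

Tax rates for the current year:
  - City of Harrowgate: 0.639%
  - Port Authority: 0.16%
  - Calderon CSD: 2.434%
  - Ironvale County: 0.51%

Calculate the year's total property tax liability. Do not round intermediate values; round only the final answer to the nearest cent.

Assessed value = $99,073 × 0.47 = $46,564.31
City of Harrowgate: $46,564.31 × 0.00639 = $297.5459409
Port Authority: $46,564.31 × 0.0016 = $74.502896
Calderon CSD: ($46,564.31 − $3,400) × 0.02434 = $43,164.31 × 0.02434 = $1,050.6193054
Ironvale County: $46,564.31 × 0.0051 = $237.477981
Total = $1,660.1461233

$1,660.15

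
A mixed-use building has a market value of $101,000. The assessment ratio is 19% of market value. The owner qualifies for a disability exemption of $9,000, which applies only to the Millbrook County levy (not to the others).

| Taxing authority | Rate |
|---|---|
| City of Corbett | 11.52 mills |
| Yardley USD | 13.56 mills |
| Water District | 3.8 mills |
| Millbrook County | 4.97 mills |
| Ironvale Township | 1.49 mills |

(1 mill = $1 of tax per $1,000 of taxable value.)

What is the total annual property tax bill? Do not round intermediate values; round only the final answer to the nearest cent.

Assessed value = $101,000 × 0.19 = $19,190
City of Corbett: $19,190 × 0.01152 = $221.0688
Yardley USD: $19,190 × 0.01356 = $260.2164
Water District: $19,190 × 0.0038 = $72.922
Millbrook County: ($19,190 − $9,000) × 0.00497 = $10,190 × 0.00497 = $50.6443
Ironvale Township: $19,190 × 0.00149 = $28.5931
Total = $633.4446

$633.44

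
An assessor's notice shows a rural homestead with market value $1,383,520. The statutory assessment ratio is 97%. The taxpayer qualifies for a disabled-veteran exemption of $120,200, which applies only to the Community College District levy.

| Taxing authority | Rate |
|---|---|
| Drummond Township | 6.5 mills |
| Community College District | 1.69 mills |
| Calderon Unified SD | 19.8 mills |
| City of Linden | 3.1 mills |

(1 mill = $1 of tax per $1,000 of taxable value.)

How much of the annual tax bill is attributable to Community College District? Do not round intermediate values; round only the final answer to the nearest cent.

$2,064.87

Assessed value = $1,383,520 × 0.97 = $1,342,014.4
Community College District taxable value = $1,342,014.4 − $120,200 = $1,221,814.4
Community College District levy = $1,221,814.4 × 0.00169 = $2,064.866336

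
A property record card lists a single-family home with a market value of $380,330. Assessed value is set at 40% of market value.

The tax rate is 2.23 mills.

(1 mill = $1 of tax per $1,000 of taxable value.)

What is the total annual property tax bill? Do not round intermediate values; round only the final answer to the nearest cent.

$339.25

Assessed value = $380,330 × 0.4 = $152,132
Tax = $152,132 × 0.00223 = $339.25436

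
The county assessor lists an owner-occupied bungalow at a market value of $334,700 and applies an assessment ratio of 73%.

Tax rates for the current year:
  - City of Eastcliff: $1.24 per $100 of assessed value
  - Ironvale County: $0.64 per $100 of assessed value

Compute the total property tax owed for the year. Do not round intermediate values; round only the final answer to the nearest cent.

$4,593.42

Assessed value = $334,700 × 0.73 = $244,331
City of Eastcliff: $244,331 × 0.0124 = $3,029.7044
Ironvale County: $244,331 × 0.0064 = $1,563.7184
Total = $3,029.7044 + $1,563.7184 = $4,593.4228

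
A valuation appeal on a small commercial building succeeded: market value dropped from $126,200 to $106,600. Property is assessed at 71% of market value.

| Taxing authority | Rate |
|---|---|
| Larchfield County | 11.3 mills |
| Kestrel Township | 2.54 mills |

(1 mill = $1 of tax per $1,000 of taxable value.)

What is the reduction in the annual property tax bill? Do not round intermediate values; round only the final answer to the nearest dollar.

Old assessed value = $126,200 × 0.71 = $89,602
New assessed value = $106,600 × 0.71 = $75,686
Combined rate = 0.0113 + 0.00254 = 0.01384
Old tax = $89,602 × 0.01384 = $1,240.09168
New tax = $75,686 × 0.01384 = $1,047.49424
Reduction = $1,240.09168 − $1,047.49424 = $192.59744

$193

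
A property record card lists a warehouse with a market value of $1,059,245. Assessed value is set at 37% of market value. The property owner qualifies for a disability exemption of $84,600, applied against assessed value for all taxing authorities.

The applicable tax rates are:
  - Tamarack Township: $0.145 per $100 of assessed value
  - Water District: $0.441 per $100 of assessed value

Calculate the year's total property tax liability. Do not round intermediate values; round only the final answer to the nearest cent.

Assessed value = $1,059,245 × 0.37 = $391,920.65
Taxable value = $391,920.65 − $84,600 = $307,320.65
Tamarack Township: $307,320.65 × 0.00145 = $445.6149425
Water District: $307,320.65 × 0.00441 = $1,355.2840665
Total = $445.6149425 + $1,355.2840665 = $1,800.899009

$1,800.90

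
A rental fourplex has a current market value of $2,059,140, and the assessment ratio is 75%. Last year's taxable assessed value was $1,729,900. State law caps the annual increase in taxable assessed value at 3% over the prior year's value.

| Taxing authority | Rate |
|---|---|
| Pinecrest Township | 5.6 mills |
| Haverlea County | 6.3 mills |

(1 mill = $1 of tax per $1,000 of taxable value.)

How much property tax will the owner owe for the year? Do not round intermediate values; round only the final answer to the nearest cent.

$18,377.82

Uncapped assessed value = $2,059,140 × 0.75 = $1,544,355
Cap limit = $1,729,900 × 1.03 = $1,781,797
Taxable assessed value = min($1,544,355, $1,781,797) = $1,544,355 (cap does not bind)
Pinecrest Township: $1,544,355 × 0.0056 = $8,648.388
Haverlea County: $1,544,355 × 0.0063 = $9,729.4365
Total = $18,377.8245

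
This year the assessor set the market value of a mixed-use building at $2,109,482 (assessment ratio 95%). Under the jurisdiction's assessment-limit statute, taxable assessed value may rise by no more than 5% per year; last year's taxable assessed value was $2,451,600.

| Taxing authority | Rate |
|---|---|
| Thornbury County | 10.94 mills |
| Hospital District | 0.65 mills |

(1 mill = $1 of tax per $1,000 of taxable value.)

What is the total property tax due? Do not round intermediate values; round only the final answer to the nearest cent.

Uncapped assessed value = $2,109,482 × 0.95 = $2,004,007.9
Cap limit = $2,451,600 × 1.05 = $2,574,180
Taxable assessed value = min($2,004,007.9, $2,574,180) = $2,004,007.9 (cap does not bind)
Thornbury County: $2,004,007.9 × 0.01094 = $21,923.846426
Hospital District: $2,004,007.9 × 0.00065 = $1,302.605135
Total = $23,226.451561

$23,226.45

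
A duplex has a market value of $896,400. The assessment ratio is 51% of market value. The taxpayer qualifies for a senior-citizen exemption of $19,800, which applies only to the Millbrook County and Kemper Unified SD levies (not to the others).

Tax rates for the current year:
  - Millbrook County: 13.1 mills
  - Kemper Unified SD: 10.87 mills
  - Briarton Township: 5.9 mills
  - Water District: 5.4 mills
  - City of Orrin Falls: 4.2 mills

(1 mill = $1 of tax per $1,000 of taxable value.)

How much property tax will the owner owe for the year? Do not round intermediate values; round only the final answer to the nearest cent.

$17,569.66

Assessed value = $896,400 × 0.51 = $457,164
Millbrook County: ($457,164 − $19,800) × 0.0131 = $437,364 × 0.0131 = $5,729.4684
Kemper Unified SD: ($457,164 − $19,800) × 0.01087 = $437,364 × 0.01087 = $4,754.14668
Briarton Township: $457,164 × 0.0059 = $2,697.2676
Water District: $457,164 × 0.0054 = $2,468.6856
City of Orrin Falls: $457,164 × 0.0042 = $1,920.0888
Total = $17,569.65708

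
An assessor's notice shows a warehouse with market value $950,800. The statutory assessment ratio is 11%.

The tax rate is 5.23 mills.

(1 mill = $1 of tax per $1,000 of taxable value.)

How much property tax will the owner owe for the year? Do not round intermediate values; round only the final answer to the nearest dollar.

Assessed value = $950,800 × 0.11 = $104,588
Tax = $104,588 × 0.00523 = $546.99524

$547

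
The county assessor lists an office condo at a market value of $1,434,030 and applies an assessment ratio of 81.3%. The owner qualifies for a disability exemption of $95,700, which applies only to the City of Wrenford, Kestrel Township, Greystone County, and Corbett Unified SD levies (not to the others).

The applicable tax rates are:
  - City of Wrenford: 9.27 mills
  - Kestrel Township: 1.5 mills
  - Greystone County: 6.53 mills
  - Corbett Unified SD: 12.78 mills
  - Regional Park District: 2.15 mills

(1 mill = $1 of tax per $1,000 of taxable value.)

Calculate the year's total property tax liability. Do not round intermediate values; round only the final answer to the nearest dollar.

$34,697

Assessed value = $1,434,030 × 0.813 = $1,165,866.39
City of Wrenford: ($1,165,866.39 − $95,700) × 0.00927 = $1,070,166.39 × 0.00927 = $9,920.4424353
Kestrel Township: ($1,165,866.39 − $95,700) × 0.0015 = $1,070,166.39 × 0.0015 = $1,605.249585
Greystone County: ($1,165,866.39 − $95,700) × 0.00653 = $1,070,166.39 × 0.00653 = $6,988.1865267
Corbett Unified SD: ($1,165,866.39 − $95,700) × 0.01278 = $1,070,166.39 × 0.01278 = $13,676.7264642
Regional Park District: $1,165,866.39 × 0.00215 = $2,506.6127385
Total = $34,697.2177497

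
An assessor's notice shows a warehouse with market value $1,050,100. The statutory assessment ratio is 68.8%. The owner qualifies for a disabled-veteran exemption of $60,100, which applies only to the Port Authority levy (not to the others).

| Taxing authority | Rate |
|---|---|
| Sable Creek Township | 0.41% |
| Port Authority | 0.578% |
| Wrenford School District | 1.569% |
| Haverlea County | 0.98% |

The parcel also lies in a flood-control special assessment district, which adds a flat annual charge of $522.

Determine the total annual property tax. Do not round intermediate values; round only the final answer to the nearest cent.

$25,728.34

Assessed value = $1,050,100 × 0.688 = $722,468.8
Sable Creek Township: $722,468.8 × 0.0041 = $2,962.12208
Port Authority: ($722,468.8 − $60,100) × 0.00578 = $662,368.8 × 0.00578 = $3,828.491664
Wrenford School District: $722,468.8 × 0.01569 = $11,335.535472
Haverlea County: $722,468.8 × 0.0098 = $7,080.19424
Levies subtotal = $25,206.343456
Total = $25,206.343456 + $522 = $25,728.343456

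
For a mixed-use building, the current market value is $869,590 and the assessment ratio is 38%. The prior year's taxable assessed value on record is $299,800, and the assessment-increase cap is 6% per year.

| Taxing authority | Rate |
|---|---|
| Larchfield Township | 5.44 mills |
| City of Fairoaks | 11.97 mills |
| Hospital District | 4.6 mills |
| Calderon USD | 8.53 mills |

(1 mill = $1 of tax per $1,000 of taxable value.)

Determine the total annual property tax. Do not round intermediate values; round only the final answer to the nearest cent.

Uncapped assessed value = $869,590 × 0.38 = $330,444.2
Cap limit = $299,800 × 1.06 = $317,788
Taxable assessed value = min($330,444.2, $317,788) = $317,788 (cap binds)
Larchfield Township: $317,788 × 0.00544 = $1,728.76672
City of Fairoaks: $317,788 × 0.01197 = $3,803.92236
Hospital District: $317,788 × 0.0046 = $1,461.8248
Calderon USD: $317,788 × 0.00853 = $2,710.73164
Total = $9,705.24552

$9,705.25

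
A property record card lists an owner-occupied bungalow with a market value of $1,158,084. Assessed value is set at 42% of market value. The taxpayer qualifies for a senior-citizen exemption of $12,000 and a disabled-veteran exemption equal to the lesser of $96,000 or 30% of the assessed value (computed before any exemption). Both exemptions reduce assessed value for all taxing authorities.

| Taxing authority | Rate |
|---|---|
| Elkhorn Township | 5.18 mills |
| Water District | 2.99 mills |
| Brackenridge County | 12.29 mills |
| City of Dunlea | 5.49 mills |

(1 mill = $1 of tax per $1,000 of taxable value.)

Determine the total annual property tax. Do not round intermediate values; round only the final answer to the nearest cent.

$9,819.36

Assessed value = $1,158,084 × 0.42 = $486,395.28
Disabled-veteran exemption = min($96,000, 30% × $486,395.28) = min($96,000, $145,918.584) = $96,000 (dollar cap binds)
Taxable value = $486,395.28 − $12,000 − $96,000 = $378,395.28
Elkhorn Township: $378,395.28 × 0.00518 = $1,960.0875504
Water District: $378,395.28 × 0.00299 = $1,131.4018872
Brackenridge County: $378,395.28 × 0.01229 = $4,650.4779912
City of Dunlea: $378,395.28 × 0.00549 = $2,077.3900872
Total = $9,819.357516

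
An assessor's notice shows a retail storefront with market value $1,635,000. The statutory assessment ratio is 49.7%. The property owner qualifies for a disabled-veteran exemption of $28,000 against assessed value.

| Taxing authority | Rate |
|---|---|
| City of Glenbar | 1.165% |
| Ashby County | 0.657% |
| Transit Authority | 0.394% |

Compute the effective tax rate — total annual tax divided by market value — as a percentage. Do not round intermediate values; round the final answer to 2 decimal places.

Assessed value = $1,635,000 × 0.497 = $812,595
Taxable value = $812,595 − $28,000 = $784,595
City of Glenbar: $784,595 × 0.01165 = $9,140.53175
Ashby County: $784,595 × 0.00657 = $5,154.78915
Transit Authority: $784,595 × 0.00394 = $3,091.3043
Total tax = $17,386.6252
Effective rate = $17,386.6252 ÷ $1,635,000 = 1.06% of market value

1.06%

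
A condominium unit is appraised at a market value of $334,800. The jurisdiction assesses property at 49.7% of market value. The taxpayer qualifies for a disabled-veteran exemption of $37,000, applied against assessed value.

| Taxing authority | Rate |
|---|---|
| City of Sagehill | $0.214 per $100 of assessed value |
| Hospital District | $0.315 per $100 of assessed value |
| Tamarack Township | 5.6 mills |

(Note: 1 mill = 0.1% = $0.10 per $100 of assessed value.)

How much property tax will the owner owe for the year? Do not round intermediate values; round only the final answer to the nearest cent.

$1,409.12

Assessed value = $334,800 × 0.497 = $166,395.6
Taxable value = $166,395.6 − $37,000 = $129,395.6
City of Sagehill: $129,395.6 × 0.00214 = $276.906584
Hospital District: $129,395.6 × 0.00315 = $407.59614
Tamarack Township: $129,395.6 × 0.0056 = $724.61536
Total = $1,409.118084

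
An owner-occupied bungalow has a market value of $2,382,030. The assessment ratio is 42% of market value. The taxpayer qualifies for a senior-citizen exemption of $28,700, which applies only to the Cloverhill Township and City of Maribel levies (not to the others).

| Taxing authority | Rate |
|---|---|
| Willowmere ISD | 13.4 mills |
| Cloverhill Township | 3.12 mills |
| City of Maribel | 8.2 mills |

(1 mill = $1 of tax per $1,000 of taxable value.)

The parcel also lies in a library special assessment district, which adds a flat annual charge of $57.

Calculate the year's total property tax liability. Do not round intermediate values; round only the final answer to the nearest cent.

$24,463.30

Assessed value = $2,382,030 × 0.42 = $1,000,452.6
Willowmere ISD: $1,000,452.6 × 0.0134 = $13,406.06484
Cloverhill Township: ($1,000,452.6 − $28,700) × 0.00312 = $971,752.6 × 0.00312 = $3,031.868112
City of Maribel: ($1,000,452.6 − $28,700) × 0.0082 = $971,752.6 × 0.0082 = $7,968.37132
Levies subtotal = $24,406.304272
Total = $24,406.304272 + $57 = $24,463.304272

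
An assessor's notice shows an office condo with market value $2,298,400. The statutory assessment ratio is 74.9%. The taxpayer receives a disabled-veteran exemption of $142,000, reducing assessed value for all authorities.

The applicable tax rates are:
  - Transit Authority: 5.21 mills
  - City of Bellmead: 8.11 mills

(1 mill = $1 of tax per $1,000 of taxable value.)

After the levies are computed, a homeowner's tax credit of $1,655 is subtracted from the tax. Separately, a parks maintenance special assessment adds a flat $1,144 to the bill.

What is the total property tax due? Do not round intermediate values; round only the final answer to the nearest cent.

$20,527.96

Assessed value = $2,298,400 × 0.749 = $1,721,501.6
Taxable value = $1,721,501.6 − $142,000 = $1,579,501.6
Transit Authority: $1,579,501.6 × 0.00521 = $8,229.203336
City of Bellmead: $1,579,501.6 × 0.00811 = $12,809.757976
Levies subtotal = $21,038.961312
After credit = $21,038.961312 − $1,655 = $19,383.961312
Total = $19,383.961312 + $1,144 = $20,527.961312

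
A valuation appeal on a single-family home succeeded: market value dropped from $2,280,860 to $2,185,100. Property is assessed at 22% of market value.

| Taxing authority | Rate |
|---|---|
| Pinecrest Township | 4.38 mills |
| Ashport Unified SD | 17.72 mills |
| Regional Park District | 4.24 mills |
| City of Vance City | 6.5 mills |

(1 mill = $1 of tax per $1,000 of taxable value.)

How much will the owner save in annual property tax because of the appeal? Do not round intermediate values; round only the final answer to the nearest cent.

Old assessed value = $2,280,860 × 0.22 = $501,789.2
New assessed value = $2,185,100 × 0.22 = $480,722
Combined rate = 0.00438 + 0.01772 + 0.00424 + 0.0065 = 0.03284
Old tax = $501,789.2 × 0.03284 = $16,478.757328
New tax = $480,722 × 0.03284 = $15,786.91048
Reduction = $16,478.757328 − $15,786.91048 = $691.846848

$691.85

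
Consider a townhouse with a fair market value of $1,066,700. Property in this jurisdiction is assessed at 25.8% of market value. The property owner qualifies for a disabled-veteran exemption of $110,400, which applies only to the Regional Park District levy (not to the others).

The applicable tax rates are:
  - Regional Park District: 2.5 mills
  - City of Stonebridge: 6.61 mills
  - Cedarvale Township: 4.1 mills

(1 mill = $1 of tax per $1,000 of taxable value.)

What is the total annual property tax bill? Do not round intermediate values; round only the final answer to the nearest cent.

$3,359.51

Assessed value = $1,066,700 × 0.258 = $275,208.6
Regional Park District: ($275,208.6 − $110,400) × 0.0025 = $164,808.6 × 0.0025 = $412.0215
City of Stonebridge: $275,208.6 × 0.00661 = $1,819.128846
Cedarvale Township: $275,208.6 × 0.0041 = $1,128.35526
Total = $3,359.505606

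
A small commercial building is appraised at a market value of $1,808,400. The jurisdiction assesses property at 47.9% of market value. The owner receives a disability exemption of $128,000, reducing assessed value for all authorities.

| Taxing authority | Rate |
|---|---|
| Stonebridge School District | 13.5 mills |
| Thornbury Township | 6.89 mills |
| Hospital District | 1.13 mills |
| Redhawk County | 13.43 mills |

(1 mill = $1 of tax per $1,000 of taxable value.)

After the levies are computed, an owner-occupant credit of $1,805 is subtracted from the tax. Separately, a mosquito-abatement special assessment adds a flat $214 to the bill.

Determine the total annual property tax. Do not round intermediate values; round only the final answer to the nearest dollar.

Assessed value = $1,808,400 × 0.479 = $866,223.6
Taxable value = $866,223.6 − $128,000 = $738,223.6
Stonebridge School District: $738,223.6 × 0.0135 = $9,966.0186
Thornbury Township: $738,223.6 × 0.00689 = $5,086.360604
Hospital District: $738,223.6 × 0.00113 = $834.192668
Redhawk County: $738,223.6 × 0.01343 = $9,914.342948
Levies subtotal = $25,800.91482
After credit = $25,800.91482 − $1,805 = $23,995.91482
Total = $23,995.91482 + $214 = $24,209.91482

$24,210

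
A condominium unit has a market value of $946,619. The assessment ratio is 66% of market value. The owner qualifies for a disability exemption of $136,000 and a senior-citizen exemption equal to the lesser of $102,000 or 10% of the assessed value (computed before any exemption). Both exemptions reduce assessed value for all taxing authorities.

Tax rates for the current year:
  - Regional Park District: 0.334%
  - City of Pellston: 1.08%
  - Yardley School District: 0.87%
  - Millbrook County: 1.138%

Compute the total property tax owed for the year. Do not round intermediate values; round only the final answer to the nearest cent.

$14,587.70

Assessed value = $946,619 × 0.66 = $624,768.54
Senior-citizen exemption = min($102,000, 10% × $624,768.54) = min($102,000, $62,476.854) = $62,476.854 (percentage binds)
Taxable value = $624,768.54 − $136,000 − $62,476.854 = $426,291.686
Regional Park District: $426,291.686 × 0.00334 = $1,423.81423124
City of Pellston: $426,291.686 × 0.0108 = $4,603.9502088
Yardley School District: $426,291.686 × 0.0087 = $3,708.7376682
Millbrook County: $426,291.686 × 0.01138 = $4,851.19938668
Total = $14,587.70149492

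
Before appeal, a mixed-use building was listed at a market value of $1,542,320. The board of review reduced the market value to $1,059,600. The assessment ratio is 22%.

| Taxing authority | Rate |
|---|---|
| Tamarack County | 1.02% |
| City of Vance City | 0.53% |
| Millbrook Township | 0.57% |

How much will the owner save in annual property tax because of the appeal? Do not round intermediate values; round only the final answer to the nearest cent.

$2,251.41

Old assessed value = $1,542,320 × 0.22 = $339,310.4
New assessed value = $1,059,600 × 0.22 = $233,112
Combined rate = 0.0102 + 0.0053 + 0.0057 = 0.0212
Old tax = $339,310.4 × 0.0212 = $7,193.38048
New tax = $233,112 × 0.0212 = $4,941.9744
Reduction = $7,193.38048 − $4,941.9744 = $2,251.40608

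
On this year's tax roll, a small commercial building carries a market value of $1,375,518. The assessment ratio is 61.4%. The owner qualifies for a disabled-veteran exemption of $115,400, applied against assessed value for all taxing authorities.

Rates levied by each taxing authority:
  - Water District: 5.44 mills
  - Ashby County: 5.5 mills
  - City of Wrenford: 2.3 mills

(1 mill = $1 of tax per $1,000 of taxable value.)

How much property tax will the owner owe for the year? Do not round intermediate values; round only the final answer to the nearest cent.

Assessed value = $1,375,518 × 0.614 = $844,568.052
Taxable value = $844,568.052 − $115,400 = $729,168.052
Water District: $729,168.052 × 0.00544 = $3,966.67420288
Ashby County: $729,168.052 × 0.0055 = $4,010.424286
City of Wrenford: $729,168.052 × 0.0023 = $1,677.0865196
Total = $3,966.67420288 + $4,010.424286 + $1,677.0865196 = $9,654.18500848

$9,654.19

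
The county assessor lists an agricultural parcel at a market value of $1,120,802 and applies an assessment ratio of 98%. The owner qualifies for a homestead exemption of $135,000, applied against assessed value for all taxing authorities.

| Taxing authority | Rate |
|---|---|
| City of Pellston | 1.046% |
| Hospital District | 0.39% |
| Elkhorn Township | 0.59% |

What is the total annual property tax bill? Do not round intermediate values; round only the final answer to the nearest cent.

$19,518.20

Assessed value = $1,120,802 × 0.98 = $1,098,385.96
Taxable value = $1,098,385.96 − $135,000 = $963,385.96
City of Pellston: $963,385.96 × 0.01046 = $10,077.0171416
Hospital District: $963,385.96 × 0.0039 = $3,757.205244
Elkhorn Township: $963,385.96 × 0.0059 = $5,683.977164
Total = $10,077.0171416 + $3,757.205244 + $5,683.977164 = $19,518.1995496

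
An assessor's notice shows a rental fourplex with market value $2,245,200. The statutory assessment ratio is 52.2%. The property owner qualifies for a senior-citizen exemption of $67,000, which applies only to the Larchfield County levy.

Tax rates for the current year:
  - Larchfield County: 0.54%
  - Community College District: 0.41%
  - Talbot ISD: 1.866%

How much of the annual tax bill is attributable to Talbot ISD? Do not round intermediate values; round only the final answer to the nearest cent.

Assessed value = $2,245,200 × 0.522 = $1,171,994.4
Talbot ISD taxable value = $1,171,994.4 (exemption does not apply)
Talbot ISD levy = $1,171,994.4 × 0.01866 = $21,869.415504

$21,869.42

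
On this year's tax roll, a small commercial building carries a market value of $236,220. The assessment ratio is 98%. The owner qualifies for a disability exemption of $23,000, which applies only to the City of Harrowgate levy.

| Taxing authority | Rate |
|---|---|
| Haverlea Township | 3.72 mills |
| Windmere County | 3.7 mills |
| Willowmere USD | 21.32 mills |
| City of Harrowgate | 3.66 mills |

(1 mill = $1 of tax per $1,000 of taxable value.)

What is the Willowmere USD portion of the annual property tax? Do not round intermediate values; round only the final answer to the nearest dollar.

Assessed value = $236,220 × 0.98 = $231,495.6
Willowmere USD taxable value = $231,495.6 (exemption does not apply)
Willowmere USD levy = $231,495.6 × 0.02132 = $4,935.486192

$4,935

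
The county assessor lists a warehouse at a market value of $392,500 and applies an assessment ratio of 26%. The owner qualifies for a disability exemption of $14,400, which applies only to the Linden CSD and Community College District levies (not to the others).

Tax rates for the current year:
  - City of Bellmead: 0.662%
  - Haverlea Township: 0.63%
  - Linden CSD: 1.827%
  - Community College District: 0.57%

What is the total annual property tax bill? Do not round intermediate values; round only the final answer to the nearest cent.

$3,419.46

Assessed value = $392,500 × 0.26 = $102,050
City of Bellmead: $102,050 × 0.00662 = $675.571
Haverlea Township: $102,050 × 0.0063 = $642.915
Linden CSD: ($102,050 − $14,400) × 0.01827 = $87,650 × 0.01827 = $1,601.3655
Community College District: ($102,050 − $14,400) × 0.0057 = $87,650 × 0.0057 = $499.605
Total = $3,419.4565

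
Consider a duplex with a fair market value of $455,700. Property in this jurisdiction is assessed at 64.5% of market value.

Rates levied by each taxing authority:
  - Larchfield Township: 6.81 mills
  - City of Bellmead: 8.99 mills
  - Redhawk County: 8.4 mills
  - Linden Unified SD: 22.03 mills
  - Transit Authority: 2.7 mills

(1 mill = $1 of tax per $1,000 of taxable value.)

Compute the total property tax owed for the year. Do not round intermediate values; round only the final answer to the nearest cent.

$14,381.82

Assessed value = $455,700 × 0.645 = $293,926.5
Larchfield Township: $293,926.5 × 0.00681 = $2,001.639465
City of Bellmead: $293,926.5 × 0.00899 = $2,642.399235
Redhawk County: $293,926.5 × 0.0084 = $2,468.9826
Linden Unified SD: $293,926.5 × 0.02203 = $6,475.200795
Transit Authority: $293,926.5 × 0.0027 = $793.60155
Total = $2,001.639465 + $2,642.399235 + $2,468.9826 + $6,475.200795 + $793.60155 = $14,381.823645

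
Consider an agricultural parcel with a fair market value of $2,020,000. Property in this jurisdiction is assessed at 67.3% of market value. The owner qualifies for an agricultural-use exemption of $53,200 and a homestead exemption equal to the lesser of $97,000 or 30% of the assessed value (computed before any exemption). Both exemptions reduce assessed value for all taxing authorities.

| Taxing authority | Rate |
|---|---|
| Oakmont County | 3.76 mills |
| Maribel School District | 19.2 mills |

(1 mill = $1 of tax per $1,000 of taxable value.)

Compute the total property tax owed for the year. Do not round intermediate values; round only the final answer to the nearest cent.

Assessed value = $2,020,000 × 0.673 = $1,359,460
Homestead exemption = min($97,000, 30% × $1,359,460) = min($97,000, $407,838) = $97,000 (dollar cap binds)
Taxable value = $1,359,460 − $53,200 − $97,000 = $1,209,260
Oakmont County: $1,209,260 × 0.00376 = $4,546.8176
Maribel School District: $1,209,260 × 0.0192 = $23,217.792
Total = $27,764.6096

$27,764.61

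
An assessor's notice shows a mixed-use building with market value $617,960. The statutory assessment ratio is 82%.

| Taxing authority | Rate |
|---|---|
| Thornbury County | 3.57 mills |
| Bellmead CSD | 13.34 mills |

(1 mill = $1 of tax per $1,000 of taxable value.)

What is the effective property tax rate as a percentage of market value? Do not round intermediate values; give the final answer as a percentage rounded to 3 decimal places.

Assessed value = $617,960 × 0.82 = $506,727.2
Thornbury County: $506,727.2 × 0.00357 = $1,809.016104
Bellmead CSD: $506,727.2 × 0.01334 = $6,759.740848
Total tax = $8,568.756952
Effective rate = $8,568.756952 ÷ $617,960 = 1.387% of market value

1.387%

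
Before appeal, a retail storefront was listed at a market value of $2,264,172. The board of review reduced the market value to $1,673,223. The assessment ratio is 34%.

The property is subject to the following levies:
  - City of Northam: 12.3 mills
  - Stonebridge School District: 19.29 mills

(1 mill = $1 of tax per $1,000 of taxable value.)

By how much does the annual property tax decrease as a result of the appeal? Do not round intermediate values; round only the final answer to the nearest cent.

$6,347.15

Old assessed value = $2,264,172 × 0.34 = $769,818.48
New assessed value = $1,673,223 × 0.34 = $568,895.82
Combined rate = 0.0123 + 0.01929 = 0.03159
Old tax = $769,818.48 × 0.03159 = $24,318.5657832
New tax = $568,895.82 × 0.03159 = $17,971.4189538
Reduction = $24,318.5657832 − $17,971.4189538 = $6,347.1468294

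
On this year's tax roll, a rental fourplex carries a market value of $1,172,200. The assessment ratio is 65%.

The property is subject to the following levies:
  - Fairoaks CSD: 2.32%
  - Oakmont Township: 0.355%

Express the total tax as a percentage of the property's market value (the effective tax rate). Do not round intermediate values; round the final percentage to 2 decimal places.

Assessed value = $1,172,200 × 0.65 = $761,930
Fairoaks CSD: $761,930 × 0.0232 = $17,676.776
Oakmont Township: $761,930 × 0.00355 = $2,704.8515
Total tax = $20,381.6275
Effective rate = $20,381.6275 ÷ $1,172,200 = 1.74% of market value

1.74%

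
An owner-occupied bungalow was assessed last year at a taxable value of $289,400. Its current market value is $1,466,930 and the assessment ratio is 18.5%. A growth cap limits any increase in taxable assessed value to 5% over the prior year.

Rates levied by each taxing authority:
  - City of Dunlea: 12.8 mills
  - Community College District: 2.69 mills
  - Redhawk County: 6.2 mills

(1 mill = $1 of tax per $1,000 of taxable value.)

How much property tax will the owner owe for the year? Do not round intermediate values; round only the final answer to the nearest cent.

$5,886.28

Uncapped assessed value = $1,466,930 × 0.185 = $271,382.05
Cap limit = $289,400 × 1.05 = $303,870
Taxable assessed value = min($271,382.05, $303,870) = $271,382.05 (cap does not bind)
City of Dunlea: $271,382.05 × 0.0128 = $3,473.69024
Community College District: $271,382.05 × 0.00269 = $730.0177145
Redhawk County: $271,382.05 × 0.0062 = $1,682.56871
Total = $5,886.2766645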